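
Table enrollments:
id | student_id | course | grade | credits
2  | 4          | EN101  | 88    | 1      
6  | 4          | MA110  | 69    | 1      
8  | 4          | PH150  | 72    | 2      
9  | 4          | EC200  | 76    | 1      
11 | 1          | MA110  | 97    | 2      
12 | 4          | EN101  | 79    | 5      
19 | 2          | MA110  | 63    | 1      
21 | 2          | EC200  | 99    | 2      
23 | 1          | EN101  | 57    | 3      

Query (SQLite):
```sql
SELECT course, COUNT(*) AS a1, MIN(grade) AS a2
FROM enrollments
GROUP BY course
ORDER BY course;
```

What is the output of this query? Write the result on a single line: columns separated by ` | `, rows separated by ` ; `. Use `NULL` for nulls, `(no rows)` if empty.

Group enrollments by course.
Per group compute: COUNT(*), MIN(grade).
  EC200: ids {9, 21} → COUNT(*)=2, MIN(grade)=76
  EN101: ids {2, 12, 23} → COUNT(*)=3, MIN(grade)=57
  MA110: ids {6, 11, 19} → COUNT(*)=3, MIN(grade)=63
  PH150: ids {8} → COUNT(*)=1, MIN(grade)=72

EC200 | 2 | 76 ; EN101 | 3 | 57 ; MA110 | 3 | 63 ; PH150 | 1 | 72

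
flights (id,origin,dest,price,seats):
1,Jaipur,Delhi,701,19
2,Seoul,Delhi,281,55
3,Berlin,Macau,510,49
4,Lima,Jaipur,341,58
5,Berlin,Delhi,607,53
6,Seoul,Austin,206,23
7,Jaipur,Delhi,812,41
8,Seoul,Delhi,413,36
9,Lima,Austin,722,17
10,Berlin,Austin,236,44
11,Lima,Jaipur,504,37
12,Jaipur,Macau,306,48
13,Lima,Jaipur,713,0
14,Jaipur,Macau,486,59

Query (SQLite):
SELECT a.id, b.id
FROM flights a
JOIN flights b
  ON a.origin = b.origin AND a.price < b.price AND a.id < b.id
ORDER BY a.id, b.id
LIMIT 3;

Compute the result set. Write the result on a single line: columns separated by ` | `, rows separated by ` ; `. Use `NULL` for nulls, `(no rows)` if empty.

Pairs (a,b) with same origin, a.price < b.price, a.id < b.id.
origin groups: Berlin:{3,5,10} Jaipur:{1,7,12,14} Lima:{4,9,11,13} Seoul:{2,6,8}
Ordered by (a.id, b.id); first 3.

1 | 7 ; 2 | 8 ; 3 | 5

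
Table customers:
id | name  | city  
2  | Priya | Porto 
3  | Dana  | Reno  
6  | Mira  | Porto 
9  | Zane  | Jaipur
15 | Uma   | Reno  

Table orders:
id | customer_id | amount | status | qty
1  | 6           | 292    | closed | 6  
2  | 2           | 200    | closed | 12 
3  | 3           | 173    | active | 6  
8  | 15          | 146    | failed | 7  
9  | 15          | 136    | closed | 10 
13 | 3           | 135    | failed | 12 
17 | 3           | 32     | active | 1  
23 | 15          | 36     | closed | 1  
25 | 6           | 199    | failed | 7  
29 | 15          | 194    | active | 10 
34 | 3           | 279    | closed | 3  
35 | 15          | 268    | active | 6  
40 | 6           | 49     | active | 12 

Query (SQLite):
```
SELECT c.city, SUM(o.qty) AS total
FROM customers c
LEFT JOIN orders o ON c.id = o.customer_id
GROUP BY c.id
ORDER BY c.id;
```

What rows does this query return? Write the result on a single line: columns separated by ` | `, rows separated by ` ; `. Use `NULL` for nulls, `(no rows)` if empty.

LEFT JOIN keeps every customers row; unmatched ones get NULL for orders columns.
Group by customers.id and compute SUM(o.qty). SUM over an all-NULL group is NULL.
  2: ids {2} → SUM(o.qty)=12
  3: ids {3, 13, 17, 34} → SUM(o.qty)=22
  6: ids {1, 25, 40} → SUM(o.qty)=25
  9: ids {—} → SUM(o.qty)=NULL
  15: ids {8, 9, 23, 29, 35} → SUM(o.qty)=34

Porto | 12 ; Reno | 22 ; Porto | 25 ; Jaipur | NULL ; Reno | 34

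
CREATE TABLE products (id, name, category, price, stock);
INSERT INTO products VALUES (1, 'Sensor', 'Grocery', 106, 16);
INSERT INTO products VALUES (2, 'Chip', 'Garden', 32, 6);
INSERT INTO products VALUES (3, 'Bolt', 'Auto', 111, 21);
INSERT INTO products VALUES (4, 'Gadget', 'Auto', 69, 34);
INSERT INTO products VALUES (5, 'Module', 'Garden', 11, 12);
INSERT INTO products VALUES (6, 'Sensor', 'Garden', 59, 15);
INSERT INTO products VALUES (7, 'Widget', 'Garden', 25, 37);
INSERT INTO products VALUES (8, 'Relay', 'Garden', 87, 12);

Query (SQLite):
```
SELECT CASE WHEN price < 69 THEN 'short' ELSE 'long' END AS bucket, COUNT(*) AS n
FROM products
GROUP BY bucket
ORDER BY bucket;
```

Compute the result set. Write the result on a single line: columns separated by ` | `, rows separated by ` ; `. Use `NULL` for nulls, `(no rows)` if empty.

Bucket rows by price < 69 → 'short' else 'long'; count each bucket.

long | 4 ; short | 4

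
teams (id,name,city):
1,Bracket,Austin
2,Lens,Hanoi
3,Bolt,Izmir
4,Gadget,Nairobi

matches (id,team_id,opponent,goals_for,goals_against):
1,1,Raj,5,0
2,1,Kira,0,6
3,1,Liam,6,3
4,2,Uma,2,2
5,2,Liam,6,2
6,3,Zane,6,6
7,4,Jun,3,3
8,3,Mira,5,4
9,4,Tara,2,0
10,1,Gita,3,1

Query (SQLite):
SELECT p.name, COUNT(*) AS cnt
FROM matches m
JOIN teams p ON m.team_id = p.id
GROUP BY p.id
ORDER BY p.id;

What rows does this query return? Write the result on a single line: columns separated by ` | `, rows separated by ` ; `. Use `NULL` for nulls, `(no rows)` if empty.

Join each matches row to its teams via team_id.
Group joined rows by teams.id; compute COUNT(*) per group.
  1: ids {1, 2, 3, 10} → COUNT(*)=4
  2: ids {4, 5} → COUNT(*)=2
  3: ids {6, 8} → COUNT(*)=2
  4: ids {7, 9} → COUNT(*)=2

Bracket | 4 ; Lens | 2 ; Bolt | 2 ; Gadget | 2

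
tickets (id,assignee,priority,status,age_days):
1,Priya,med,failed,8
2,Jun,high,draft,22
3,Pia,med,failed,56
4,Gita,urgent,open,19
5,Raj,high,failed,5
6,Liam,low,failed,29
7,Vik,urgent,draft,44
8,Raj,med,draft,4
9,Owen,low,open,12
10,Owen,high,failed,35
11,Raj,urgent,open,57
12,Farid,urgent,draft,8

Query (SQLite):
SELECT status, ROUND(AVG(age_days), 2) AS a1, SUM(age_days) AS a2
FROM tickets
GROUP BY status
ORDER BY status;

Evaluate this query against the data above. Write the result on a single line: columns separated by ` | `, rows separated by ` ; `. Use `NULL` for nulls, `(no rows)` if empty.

Group tickets by status.
Per group compute: ROUND(AVG(age_days), 2), SUM(age_days).
  draft: ids {2, 7, 8, 12} → ROUND(AVG(age_days), 2)=19.5, SUM(age_days)=78
  failed: ids {1, 3, 5, 6, 10} → ROUND(AVG(age_days), 2)=26.6, SUM(age_days)=133
  open: ids {4, 9, 11} → ROUND(AVG(age_days), 2)=29.33, SUM(age_days)=88

draft | 19.5 | 78 ; failed | 26.6 | 133 ; open | 29.33 | 88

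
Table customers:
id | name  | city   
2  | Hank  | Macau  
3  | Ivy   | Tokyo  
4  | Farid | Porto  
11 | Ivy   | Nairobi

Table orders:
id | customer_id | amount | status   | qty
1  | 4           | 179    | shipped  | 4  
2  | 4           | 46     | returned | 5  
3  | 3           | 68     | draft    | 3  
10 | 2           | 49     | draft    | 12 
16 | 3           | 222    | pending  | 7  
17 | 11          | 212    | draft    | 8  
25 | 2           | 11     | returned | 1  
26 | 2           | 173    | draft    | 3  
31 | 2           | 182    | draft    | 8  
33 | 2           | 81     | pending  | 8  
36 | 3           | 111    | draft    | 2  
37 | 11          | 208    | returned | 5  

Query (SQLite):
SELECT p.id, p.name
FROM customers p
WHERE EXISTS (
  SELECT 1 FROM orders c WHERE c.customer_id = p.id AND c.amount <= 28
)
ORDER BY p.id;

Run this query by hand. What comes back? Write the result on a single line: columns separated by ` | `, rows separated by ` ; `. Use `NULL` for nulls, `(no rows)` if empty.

For each customers row, check whether any orders with matching customer_id has amount <= 28.
Keep rows where that is true.

2 | Hank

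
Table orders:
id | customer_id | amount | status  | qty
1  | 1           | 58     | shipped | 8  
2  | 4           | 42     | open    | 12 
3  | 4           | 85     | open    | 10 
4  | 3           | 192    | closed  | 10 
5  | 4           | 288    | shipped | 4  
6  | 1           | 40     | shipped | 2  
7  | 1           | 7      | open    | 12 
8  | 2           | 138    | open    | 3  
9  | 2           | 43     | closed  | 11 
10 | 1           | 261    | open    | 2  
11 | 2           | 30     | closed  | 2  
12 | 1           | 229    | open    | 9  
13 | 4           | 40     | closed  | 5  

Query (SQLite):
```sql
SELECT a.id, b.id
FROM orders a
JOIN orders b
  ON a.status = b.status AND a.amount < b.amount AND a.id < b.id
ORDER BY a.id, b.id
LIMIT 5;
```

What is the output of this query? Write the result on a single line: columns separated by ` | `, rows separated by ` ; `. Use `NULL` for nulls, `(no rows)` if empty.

1 | 5 ; 2 | 3 ; 2 | 8 ; 2 | 10 ; 2 | 12

Pairs (a,b) with same status, a.amount < b.amount, a.id < b.id.
status groups: closed:{4,9,11,13} open:{2,3,7,8,10,12} shipped:{1,5,6}
Ordered by (a.id, b.id); first 5.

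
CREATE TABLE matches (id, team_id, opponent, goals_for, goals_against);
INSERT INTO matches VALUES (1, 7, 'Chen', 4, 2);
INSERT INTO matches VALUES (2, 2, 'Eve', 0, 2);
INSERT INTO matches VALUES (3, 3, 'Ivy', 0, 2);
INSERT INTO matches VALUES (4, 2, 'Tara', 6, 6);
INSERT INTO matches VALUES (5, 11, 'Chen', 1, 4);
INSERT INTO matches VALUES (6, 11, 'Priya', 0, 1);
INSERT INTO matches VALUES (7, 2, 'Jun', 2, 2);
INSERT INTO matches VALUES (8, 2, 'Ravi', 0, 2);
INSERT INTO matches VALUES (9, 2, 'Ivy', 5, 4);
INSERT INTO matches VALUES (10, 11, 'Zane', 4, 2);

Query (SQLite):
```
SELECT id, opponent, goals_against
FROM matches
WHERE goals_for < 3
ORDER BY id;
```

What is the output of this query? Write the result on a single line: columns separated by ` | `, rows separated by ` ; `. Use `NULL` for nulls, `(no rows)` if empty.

2 | Eve | 2 ; 3 | Ivy | 2 ; 5 | Chen | 4 ; 6 | Priya | 1 ; 7 | Jun | 2 ; 8 | Ravi | 2

goals_for < 3: ids {2, 3, 5, 6, 7, 8}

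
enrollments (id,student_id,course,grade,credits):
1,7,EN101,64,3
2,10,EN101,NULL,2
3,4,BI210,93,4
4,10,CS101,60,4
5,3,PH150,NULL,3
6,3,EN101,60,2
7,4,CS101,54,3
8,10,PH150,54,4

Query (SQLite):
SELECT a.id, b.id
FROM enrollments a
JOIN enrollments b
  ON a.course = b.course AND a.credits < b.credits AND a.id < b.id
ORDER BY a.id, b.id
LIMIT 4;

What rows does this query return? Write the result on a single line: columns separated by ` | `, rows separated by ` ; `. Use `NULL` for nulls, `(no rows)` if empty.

5 | 8

Pairs (a,b) with same course, a.credits < b.credits, a.id < b.id.
course groups: BI210:{3} CS101:{4,7} EN101:{1,2,6} PH150:{5,8}
Ordered by (a.id, b.id); first 4.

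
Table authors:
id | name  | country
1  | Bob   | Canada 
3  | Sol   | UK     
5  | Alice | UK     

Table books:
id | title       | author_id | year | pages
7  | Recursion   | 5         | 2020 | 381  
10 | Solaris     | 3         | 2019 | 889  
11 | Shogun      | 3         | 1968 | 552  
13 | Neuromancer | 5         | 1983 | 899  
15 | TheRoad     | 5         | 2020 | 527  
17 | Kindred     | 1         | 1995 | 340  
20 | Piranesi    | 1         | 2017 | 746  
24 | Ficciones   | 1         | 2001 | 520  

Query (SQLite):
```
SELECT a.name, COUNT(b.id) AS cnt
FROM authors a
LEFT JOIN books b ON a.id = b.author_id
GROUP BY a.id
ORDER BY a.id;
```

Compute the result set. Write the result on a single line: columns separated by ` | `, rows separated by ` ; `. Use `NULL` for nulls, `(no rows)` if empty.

LEFT JOIN keeps every authors row; unmatched ones get NULL for books columns.
Group by authors.id and compute COUNT(b.id). COUNT(col) of an all-NULL group is 0.
  1: ids {17, 20, 24} → COUNT(b.id)=3
  3: ids {10, 11} → COUNT(b.id)=2
  5: ids {7, 13, 15} → COUNT(b.id)=3

Bob | 3 ; Sol | 2 ; Alice | 3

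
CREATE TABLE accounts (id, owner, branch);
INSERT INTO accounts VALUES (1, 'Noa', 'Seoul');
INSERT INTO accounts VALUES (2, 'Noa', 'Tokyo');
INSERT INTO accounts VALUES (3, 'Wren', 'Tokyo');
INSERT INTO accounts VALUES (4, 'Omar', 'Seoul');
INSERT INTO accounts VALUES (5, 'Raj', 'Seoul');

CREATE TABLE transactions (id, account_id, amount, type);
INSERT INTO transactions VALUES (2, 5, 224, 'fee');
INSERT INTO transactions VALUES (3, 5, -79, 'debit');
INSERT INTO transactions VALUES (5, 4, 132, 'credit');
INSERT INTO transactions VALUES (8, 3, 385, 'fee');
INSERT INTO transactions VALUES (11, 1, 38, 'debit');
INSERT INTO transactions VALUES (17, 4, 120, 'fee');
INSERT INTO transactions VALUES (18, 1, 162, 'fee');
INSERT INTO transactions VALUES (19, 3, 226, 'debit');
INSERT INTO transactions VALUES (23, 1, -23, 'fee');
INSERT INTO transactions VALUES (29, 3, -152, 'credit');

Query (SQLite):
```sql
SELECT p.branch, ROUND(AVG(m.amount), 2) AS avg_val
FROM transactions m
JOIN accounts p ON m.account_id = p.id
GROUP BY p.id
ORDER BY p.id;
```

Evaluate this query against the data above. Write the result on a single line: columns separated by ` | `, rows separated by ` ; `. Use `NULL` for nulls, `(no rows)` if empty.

Seoul | 59 ; Tokyo | 153 ; Seoul | 126 ; Seoul | 72.5

Join each transactions row to its accounts via account_id.
Group joined rows by accounts.id; compute ROUND(AVG(m.amount), 2) per group.
  1: ids {11, 18, 23} → ROUND(AVG(m.amount), 2)=59
  3: ids {8, 19, 29} → ROUND(AVG(m.amount), 2)=153
  4: ids {5, 17} → ROUND(AVG(m.amount), 2)=126
  5: ids {2, 3} → ROUND(AVG(m.amount), 2)=72.5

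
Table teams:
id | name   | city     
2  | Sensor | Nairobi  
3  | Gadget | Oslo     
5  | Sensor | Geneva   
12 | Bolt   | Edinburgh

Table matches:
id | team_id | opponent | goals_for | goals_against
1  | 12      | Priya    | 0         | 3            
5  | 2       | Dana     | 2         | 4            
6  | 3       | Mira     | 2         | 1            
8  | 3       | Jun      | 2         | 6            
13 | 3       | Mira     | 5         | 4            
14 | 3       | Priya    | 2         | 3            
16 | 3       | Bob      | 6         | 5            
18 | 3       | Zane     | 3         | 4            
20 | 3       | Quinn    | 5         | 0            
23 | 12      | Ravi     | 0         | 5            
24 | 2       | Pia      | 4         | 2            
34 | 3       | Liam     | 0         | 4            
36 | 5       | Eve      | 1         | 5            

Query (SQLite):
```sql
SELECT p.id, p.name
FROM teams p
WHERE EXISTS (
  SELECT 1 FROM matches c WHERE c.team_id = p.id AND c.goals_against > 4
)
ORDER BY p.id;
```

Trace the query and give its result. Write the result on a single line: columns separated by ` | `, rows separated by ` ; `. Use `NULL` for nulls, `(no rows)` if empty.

For each teams row, check whether any matches with matching team_id has goals_against > 4.
Keep rows where that is true.

3 | Gadget ; 5 | Sensor ; 12 | Bolt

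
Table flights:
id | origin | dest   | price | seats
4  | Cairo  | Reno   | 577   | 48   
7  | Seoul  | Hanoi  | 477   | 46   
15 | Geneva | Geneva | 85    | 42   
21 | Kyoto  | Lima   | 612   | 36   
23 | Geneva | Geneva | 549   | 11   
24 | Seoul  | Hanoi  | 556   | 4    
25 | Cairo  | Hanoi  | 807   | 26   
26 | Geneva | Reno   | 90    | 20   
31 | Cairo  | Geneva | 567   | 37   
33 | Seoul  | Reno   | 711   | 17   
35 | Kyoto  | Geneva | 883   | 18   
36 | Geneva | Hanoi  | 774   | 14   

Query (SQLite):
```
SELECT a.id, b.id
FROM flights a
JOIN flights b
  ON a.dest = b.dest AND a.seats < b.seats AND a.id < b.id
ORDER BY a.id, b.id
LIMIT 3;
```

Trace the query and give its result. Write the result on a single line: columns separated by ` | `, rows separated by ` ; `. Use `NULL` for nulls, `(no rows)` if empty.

23 | 31 ; 23 | 35 ; 24 | 25

Pairs (a,b) with same dest, a.seats < b.seats, a.id < b.id.
dest groups: Geneva:{15,23,31,35} Hanoi:{7,24,25,36} Lima:{21} Reno:{4,26,33}
Ordered by (a.id, b.id); first 3.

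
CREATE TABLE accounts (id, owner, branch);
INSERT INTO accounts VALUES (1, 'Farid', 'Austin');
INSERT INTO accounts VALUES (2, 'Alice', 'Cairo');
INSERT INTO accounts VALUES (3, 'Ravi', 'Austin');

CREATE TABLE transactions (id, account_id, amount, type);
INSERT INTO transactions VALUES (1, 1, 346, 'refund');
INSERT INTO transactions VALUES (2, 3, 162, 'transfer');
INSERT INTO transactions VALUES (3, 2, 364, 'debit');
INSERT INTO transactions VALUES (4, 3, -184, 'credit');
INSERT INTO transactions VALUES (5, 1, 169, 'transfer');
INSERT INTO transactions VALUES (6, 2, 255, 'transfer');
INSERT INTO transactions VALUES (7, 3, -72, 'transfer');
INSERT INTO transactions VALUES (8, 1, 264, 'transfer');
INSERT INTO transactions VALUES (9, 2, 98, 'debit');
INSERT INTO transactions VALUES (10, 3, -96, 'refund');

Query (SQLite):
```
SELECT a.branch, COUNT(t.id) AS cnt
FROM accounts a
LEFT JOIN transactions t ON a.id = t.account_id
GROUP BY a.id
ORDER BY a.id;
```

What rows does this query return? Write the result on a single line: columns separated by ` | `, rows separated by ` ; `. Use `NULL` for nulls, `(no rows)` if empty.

Austin | 3 ; Cairo | 3 ; Austin | 4

LEFT JOIN keeps every accounts row; unmatched ones get NULL for transactions columns.
Group by accounts.id and compute COUNT(t.id). COUNT(col) of an all-NULL group is 0.
  1: ids {1, 5, 8} → COUNT(t.id)=3
  2: ids {3, 6, 9} → COUNT(t.id)=3
  3: ids {2, 4, 7, 10} → COUNT(t.id)=4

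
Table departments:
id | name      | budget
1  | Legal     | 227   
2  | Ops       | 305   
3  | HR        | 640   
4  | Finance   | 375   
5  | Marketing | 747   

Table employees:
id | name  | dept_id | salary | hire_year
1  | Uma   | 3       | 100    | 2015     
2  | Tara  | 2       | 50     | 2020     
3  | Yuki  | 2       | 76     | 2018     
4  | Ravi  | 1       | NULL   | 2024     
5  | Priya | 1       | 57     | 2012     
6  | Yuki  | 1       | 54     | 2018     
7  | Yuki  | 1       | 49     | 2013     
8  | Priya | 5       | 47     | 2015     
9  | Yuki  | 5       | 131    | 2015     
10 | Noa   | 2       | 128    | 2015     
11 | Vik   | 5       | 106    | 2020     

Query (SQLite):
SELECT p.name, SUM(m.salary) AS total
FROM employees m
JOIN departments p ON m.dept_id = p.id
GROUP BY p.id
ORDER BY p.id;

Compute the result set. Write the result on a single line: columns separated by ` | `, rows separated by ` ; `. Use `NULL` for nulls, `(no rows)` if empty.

Join each employees row to its departments via dept_id.
Group joined rows by departments.id; compute SUM(m.salary) per group.
  1: ids {4, 5, 6, 7} → SUM(m.salary)=160
  2: ids {2, 3, 10} → SUM(m.salary)=254
  3: ids {1} → SUM(m.salary)=100
  5: ids {8, 9, 11} → SUM(m.salary)=284

Legal | 160 ; Ops | 254 ; HR | 100 ; Marketing | 284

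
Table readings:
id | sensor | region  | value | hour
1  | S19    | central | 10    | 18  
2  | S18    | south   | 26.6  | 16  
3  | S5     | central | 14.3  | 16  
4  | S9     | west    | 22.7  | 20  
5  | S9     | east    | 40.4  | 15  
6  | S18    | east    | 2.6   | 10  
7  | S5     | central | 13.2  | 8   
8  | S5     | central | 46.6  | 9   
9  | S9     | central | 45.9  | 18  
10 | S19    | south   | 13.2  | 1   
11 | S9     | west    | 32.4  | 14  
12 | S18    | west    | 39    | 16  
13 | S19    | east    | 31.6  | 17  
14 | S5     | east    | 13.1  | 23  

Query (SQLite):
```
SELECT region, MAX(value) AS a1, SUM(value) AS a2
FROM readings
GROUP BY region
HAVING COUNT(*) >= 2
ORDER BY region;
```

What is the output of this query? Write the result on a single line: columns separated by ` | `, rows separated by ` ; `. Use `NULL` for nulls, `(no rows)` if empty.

Group readings by region.
Per group compute: MAX(value), SUM(value).
HAVING: drop groups with fewer than 2 rows.
  central: ids {1, 3, 7, 8, 9} → MAX(value)=46.6, SUM(value)=130
  east: ids {5, 6, 13, 14} → MAX(value)=40.4, SUM(value)=87.7
  south: ids {2, 10} → MAX(value)=26.6, SUM(value)=39.8
  west: ids {4, 11, 12} → MAX(value)=39, SUM(value)=94.1

central | 46.6 | 130 ; east | 40.4 | 87.7 ; south | 26.6 | 39.8 ; west | 39 | 94.1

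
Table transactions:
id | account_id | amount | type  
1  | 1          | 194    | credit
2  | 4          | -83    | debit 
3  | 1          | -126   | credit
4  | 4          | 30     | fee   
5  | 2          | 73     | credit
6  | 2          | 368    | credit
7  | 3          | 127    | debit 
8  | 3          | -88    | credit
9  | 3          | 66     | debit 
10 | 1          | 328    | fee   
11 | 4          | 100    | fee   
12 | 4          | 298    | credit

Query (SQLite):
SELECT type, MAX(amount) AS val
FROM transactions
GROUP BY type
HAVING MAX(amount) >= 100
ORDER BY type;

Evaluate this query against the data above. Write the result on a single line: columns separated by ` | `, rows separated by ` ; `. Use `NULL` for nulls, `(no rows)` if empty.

Partition transactions by type; compute MAX(amount) within each group.
HAVING: keep groups where MAX(amount) >= 100.
  credit: ids {1, 3, 5, 6, 8, 12} → MAX(amount)=368
  debit: ids {2, 7, 9} → MAX(amount)=127
  fee: ids {4, 10, 11} → MAX(amount)=328

credit | 368 ; debit | 127 ; fee | 328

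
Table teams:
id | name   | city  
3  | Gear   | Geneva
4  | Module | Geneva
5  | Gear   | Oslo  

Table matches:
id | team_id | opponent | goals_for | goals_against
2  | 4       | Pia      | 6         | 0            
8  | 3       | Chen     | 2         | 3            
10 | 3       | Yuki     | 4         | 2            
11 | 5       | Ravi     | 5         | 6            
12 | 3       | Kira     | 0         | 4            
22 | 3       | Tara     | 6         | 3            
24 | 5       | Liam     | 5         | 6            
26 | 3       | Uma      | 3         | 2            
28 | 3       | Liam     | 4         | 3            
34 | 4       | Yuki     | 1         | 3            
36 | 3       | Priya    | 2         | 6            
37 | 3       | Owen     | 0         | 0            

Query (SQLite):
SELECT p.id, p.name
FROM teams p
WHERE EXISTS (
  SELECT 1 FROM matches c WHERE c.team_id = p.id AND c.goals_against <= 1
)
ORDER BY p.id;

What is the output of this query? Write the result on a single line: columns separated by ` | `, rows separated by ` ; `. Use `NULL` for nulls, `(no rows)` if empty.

3 | Gear ; 4 | Module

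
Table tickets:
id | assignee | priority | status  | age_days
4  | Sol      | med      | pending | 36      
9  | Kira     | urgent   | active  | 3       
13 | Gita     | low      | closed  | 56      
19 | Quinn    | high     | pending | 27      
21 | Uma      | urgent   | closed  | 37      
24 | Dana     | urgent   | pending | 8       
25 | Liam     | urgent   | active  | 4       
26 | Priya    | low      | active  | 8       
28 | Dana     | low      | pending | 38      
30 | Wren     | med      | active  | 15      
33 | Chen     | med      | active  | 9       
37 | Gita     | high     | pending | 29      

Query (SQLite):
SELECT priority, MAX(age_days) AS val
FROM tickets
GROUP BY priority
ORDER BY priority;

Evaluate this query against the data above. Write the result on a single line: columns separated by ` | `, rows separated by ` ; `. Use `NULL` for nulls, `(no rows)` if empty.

high | 29 ; low | 56 ; med | 36 ; urgent | 37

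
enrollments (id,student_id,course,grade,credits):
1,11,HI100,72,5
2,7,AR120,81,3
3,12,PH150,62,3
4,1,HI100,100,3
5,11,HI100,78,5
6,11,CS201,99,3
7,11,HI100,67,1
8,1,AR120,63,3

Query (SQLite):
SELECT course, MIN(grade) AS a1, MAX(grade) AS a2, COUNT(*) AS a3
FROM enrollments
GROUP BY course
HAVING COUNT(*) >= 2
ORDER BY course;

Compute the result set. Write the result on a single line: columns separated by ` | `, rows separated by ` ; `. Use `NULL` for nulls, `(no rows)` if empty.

Group enrollments by course.
Per group compute: MIN(grade), MAX(grade), COUNT(*).
HAVING: drop groups with fewer than 2 rows.
  AR120: ids {2, 8} → MIN(grade)=63, MAX(grade)=81, COUNT(*)=2
  CS201: ids {6} → MIN(grade)=99, MAX(grade)=99, COUNT(*)=1
  HI100: ids {1, 4, 5, 7} → MIN(grade)=67, MAX(grade)=100, COUNT(*)=4
  PH150: ids {3} → MIN(grade)=62, MAX(grade)=62, COUNT(*)=1

AR120 | 63 | 81 | 2 ; HI100 | 67 | 100 | 4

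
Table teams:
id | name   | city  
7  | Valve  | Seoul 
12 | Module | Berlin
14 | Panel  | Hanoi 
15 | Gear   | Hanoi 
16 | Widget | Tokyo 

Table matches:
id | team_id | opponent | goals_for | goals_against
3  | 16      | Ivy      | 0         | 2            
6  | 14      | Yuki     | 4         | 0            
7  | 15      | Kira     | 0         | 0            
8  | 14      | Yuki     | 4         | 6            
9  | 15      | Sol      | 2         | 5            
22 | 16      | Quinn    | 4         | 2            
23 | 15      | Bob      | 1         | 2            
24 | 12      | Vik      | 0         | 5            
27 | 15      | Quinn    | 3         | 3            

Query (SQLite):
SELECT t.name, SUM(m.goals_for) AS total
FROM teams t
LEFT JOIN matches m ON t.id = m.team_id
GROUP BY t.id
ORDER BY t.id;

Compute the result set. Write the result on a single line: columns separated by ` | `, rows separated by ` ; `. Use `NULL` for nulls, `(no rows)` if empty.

Valve | NULL ; Module | 0 ; Panel | 8 ; Gear | 6 ; Widget | 4

LEFT JOIN keeps every teams row; unmatched ones get NULL for matches columns.
Group by teams.id and compute SUM(m.goals_for). SUM over an all-NULL group is NULL.
  7: ids {—} → SUM(m.goals_for)=NULL
  12: ids {24} → SUM(m.goals_for)=0
  14: ids {6, 8} → SUM(m.goals_for)=8
  15: ids {7, 9, 23, 27} → SUM(m.goals_for)=6
  16: ids {3, 22} → SUM(m.goals_for)=4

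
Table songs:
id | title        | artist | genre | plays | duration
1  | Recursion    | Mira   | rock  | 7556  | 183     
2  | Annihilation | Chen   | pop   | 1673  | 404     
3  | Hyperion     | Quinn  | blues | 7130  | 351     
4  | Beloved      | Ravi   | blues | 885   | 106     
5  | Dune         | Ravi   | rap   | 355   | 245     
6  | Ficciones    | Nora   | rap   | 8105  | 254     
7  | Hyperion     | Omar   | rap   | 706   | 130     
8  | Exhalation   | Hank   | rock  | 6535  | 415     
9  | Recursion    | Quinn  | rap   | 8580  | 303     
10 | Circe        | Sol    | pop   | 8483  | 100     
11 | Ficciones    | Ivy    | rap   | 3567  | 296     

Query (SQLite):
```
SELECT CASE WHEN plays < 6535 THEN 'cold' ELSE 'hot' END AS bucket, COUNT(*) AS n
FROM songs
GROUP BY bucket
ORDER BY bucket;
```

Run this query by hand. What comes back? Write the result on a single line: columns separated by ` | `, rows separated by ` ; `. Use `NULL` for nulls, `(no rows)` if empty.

cold | 5 ; hot | 6

Bucket rows by plays < 6535 → 'cold' else 'hot'; count each bucket.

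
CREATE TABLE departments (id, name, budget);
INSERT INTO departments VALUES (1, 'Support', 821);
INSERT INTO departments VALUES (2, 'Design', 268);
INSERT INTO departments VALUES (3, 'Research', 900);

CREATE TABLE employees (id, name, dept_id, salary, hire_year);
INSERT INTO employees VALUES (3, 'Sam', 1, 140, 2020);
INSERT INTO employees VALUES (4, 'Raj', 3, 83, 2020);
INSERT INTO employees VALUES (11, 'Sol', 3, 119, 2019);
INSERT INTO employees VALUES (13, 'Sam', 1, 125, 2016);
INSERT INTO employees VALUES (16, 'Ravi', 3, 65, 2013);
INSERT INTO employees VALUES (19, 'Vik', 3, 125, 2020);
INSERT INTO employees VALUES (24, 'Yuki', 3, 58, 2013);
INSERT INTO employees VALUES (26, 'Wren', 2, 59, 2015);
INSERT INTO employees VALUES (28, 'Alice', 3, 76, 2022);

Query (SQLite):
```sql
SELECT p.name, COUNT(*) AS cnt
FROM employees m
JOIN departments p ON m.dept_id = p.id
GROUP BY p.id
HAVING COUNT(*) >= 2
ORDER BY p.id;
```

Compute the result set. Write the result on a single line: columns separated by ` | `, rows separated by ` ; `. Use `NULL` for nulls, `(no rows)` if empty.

Join each employees row to its departments via dept_id.
Group joined rows by departments.id; compute COUNT(*) per group.
HAVING: keep groups with count ≥ 2.
  1: ids {3, 13} → COUNT(*)=2
  2: ids {26} → COUNT(*)=1
  3: ids {4, 11, 16, 19, 24, 28} → COUNT(*)=6

Support | 2 ; Research | 6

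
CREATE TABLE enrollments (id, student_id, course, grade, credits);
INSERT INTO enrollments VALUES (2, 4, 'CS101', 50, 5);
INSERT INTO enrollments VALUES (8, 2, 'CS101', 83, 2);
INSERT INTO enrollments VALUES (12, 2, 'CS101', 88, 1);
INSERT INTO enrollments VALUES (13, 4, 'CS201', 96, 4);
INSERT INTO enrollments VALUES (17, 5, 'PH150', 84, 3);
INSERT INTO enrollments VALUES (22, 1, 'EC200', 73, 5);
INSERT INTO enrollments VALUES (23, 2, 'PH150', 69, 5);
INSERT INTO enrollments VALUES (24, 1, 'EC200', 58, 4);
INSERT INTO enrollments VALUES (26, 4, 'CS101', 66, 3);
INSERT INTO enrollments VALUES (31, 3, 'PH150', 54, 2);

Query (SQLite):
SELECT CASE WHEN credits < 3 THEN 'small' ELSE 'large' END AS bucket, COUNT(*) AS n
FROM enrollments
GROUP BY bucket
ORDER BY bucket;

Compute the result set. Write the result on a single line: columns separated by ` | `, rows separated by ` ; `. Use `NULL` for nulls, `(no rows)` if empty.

large | 7 ; small | 3

Bucket rows by credits < 3 → 'small' else 'large'; count each bucket.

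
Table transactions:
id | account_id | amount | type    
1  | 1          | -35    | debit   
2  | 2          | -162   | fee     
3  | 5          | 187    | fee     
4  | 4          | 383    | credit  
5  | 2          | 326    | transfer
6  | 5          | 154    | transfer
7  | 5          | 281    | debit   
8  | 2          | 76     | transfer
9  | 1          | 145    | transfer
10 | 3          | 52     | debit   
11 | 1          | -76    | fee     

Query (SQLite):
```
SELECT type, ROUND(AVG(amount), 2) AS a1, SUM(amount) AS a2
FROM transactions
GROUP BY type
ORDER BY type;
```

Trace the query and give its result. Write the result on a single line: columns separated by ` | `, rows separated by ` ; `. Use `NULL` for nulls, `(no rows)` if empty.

Group transactions by type.
Per group compute: ROUND(AVG(amount), 2), SUM(amount).
  credit: ids {4} → ROUND(AVG(amount), 2)=383, SUM(amount)=383
  debit: ids {1, 7, 10} → ROUND(AVG(amount), 2)=99.33, SUM(amount)=298
  fee: ids {2, 3, 11} → ROUND(AVG(amount), 2)=-17, SUM(amount)=-51
  transfer: ids {5, 6, 8, 9} → ROUND(AVG(amount), 2)=175.25, SUM(amount)=701

credit | 383 | 383 ; debit | 99.33 | 298 ; fee | -17 | -51 ; transfer | 175.25 | 701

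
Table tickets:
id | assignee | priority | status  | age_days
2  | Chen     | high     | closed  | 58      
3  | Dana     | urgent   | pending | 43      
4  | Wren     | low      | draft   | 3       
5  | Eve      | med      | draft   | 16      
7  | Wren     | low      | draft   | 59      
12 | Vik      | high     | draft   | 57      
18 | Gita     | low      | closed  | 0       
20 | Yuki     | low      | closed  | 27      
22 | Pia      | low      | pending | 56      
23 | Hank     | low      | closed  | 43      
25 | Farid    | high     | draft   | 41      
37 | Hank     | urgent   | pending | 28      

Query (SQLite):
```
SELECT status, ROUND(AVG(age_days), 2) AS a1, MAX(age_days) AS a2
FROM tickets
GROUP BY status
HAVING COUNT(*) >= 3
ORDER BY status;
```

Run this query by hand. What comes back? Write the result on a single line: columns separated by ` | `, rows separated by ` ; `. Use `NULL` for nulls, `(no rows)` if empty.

Group tickets by status.
Per group compute: ROUND(AVG(age_days), 2), MAX(age_days).
HAVING: drop groups with fewer than 3 rows.
  closed: ids {2, 18, 20, 23} → ROUND(AVG(age_days), 2)=32, MAX(age_days)=58
  draft: ids {4, 5, 7, 12, 25} → ROUND(AVG(age_days), 2)=35.2, MAX(age_days)=59
  pending: ids {3, 22, 37} → ROUND(AVG(age_days), 2)=42.33, MAX(age_days)=56

closed | 32 | 58 ; draft | 35.2 | 59 ; pending | 42.33 | 56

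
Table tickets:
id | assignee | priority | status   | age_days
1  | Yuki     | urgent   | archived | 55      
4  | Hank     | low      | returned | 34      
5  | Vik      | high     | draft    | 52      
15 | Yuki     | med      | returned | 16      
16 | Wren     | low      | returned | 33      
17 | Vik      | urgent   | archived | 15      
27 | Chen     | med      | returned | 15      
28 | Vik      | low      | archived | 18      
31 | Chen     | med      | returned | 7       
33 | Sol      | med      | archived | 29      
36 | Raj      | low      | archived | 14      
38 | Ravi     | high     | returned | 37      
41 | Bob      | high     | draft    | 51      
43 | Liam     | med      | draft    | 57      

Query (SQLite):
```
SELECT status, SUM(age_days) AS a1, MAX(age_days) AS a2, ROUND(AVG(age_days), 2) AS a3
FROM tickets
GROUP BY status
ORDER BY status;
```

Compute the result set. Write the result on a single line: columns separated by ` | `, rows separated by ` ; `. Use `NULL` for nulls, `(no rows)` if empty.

archived | 131 | 55 | 26.2 ; draft | 160 | 57 | 53.33 ; returned | 142 | 37 | 23.67

Group tickets by status.
Per group compute: SUM(age_days), MAX(age_days), ROUND(AVG(age_days), 2).
  archived: ids {1, 17, 28, 33, 36} → SUM(age_days)=131, MAX(age_days)=55, ROUND(AVG(age_days), 2)=26.2
  draft: ids {5, 41, 43} → SUM(age_days)=160, MAX(age_days)=57, ROUND(AVG(age_days), 2)=53.33
  returned: ids {4, 15, 16, 27, 31, 38} → SUM(age_days)=142, MAX(age_days)=37, ROUND(AVG(age_days), 2)=23.67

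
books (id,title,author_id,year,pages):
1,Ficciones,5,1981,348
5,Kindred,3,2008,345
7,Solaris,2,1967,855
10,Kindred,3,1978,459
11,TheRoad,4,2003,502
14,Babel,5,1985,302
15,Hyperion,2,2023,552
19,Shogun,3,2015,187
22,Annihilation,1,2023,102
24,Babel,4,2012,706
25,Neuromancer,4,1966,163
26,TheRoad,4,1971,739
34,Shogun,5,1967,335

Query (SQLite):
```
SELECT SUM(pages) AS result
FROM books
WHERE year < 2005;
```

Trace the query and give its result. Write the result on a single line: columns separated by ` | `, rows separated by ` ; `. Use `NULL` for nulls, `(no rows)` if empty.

Rows where year < 2005 → pages values: [348, 855, 459, 502, 302, 163, 739, 335].
SUM of non-NULL values = 3703.

3703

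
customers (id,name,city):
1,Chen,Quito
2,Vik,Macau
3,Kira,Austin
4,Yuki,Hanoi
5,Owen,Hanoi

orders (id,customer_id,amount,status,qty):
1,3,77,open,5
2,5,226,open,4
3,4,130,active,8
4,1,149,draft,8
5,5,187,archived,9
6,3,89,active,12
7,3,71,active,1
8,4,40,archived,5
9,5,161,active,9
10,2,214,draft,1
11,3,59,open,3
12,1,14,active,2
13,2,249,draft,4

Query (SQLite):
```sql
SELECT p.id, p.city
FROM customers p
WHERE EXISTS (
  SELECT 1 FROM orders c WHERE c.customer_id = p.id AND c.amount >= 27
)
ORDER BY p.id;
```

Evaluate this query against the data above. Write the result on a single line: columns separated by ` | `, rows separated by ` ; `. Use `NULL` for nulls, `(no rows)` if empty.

1 | Quito ; 2 | Macau ; 3 | Austin ; 4 | Hanoi ; 5 | Hanoi

For each customers row, check whether any orders with matching customer_id has amount >= 27.
Keep rows where that is true.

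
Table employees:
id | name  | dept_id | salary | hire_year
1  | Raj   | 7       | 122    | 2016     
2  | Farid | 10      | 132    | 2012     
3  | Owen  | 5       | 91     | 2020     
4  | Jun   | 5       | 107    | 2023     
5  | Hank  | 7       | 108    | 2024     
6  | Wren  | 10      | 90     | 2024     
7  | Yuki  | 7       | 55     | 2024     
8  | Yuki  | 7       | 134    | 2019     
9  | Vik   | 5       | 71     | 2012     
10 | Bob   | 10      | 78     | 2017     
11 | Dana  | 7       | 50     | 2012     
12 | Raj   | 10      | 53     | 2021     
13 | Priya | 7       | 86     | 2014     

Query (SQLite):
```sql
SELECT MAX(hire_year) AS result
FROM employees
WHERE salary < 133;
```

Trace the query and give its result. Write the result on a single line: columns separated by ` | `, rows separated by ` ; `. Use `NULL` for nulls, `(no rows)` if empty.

2024

Rows where salary < 133 → hire_year values: [2016, 2012, 2020, 2023, 2024, 2024, 2024, 2012, 2017, 2012, 2021, 2014].
MAX of non-NULL values = 2024.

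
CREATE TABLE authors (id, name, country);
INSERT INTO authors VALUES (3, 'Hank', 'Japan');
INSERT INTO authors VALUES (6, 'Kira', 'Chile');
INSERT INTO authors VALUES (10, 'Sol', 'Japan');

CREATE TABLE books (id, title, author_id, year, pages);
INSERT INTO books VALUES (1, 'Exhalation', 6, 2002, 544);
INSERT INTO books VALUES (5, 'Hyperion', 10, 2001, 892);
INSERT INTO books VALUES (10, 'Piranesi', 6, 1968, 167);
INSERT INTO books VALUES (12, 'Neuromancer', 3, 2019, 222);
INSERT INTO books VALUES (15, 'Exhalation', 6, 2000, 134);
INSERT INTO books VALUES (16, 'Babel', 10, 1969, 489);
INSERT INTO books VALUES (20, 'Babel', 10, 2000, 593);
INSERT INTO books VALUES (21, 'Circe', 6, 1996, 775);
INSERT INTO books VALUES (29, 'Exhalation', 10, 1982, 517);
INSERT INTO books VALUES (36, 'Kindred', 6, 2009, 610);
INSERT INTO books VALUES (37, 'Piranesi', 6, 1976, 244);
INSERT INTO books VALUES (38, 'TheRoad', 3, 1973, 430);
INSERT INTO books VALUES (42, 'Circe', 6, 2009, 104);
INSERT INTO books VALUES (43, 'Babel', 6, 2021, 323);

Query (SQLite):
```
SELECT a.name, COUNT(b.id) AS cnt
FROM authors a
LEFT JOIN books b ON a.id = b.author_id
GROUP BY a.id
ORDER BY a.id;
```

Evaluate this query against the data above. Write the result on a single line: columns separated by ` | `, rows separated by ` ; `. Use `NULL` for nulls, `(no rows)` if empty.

LEFT JOIN keeps every authors row; unmatched ones get NULL for books columns.
Group by authors.id and compute COUNT(b.id). COUNT(col) of an all-NULL group is 0.
  3: ids {12, 38} → COUNT(b.id)=2
  6: ids {1, 10, 15, 21, 36, 37, 42, 43} → COUNT(b.id)=8
  10: ids {5, 16, 20, 29} → COUNT(b.id)=4

Hank | 2 ; Kira | 8 ; Sol | 4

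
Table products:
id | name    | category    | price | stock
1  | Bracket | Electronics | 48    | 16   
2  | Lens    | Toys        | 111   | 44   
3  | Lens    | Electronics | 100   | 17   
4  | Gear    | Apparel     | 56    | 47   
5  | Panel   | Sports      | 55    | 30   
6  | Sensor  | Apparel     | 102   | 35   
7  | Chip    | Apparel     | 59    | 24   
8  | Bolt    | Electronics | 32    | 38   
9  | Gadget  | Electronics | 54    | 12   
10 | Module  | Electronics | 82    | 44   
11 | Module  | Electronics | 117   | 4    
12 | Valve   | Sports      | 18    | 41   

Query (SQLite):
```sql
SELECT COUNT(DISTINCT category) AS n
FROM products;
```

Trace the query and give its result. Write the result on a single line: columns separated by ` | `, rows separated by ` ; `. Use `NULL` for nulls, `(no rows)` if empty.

4

Count distinct non-NULL category values.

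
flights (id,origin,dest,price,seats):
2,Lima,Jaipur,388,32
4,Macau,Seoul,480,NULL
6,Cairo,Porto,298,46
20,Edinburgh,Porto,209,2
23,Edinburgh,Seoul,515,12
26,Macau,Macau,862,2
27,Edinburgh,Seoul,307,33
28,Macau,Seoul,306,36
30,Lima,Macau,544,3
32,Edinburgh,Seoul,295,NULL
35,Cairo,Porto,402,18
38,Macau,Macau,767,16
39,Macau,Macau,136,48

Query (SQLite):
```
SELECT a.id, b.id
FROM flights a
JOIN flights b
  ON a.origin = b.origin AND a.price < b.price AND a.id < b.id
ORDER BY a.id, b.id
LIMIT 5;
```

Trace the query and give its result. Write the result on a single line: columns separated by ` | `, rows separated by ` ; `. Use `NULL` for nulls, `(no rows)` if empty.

2 | 30 ; 4 | 26 ; 4 | 38 ; 6 | 35 ; 20 | 23

Pairs (a,b) with same origin, a.price < b.price, a.id < b.id.
origin groups: Cairo:{6,35} Edinburgh:{20,23,27,32} Lima:{2,30} Macau:{4,26,28,38,39}
Ordered by (a.id, b.id); first 5.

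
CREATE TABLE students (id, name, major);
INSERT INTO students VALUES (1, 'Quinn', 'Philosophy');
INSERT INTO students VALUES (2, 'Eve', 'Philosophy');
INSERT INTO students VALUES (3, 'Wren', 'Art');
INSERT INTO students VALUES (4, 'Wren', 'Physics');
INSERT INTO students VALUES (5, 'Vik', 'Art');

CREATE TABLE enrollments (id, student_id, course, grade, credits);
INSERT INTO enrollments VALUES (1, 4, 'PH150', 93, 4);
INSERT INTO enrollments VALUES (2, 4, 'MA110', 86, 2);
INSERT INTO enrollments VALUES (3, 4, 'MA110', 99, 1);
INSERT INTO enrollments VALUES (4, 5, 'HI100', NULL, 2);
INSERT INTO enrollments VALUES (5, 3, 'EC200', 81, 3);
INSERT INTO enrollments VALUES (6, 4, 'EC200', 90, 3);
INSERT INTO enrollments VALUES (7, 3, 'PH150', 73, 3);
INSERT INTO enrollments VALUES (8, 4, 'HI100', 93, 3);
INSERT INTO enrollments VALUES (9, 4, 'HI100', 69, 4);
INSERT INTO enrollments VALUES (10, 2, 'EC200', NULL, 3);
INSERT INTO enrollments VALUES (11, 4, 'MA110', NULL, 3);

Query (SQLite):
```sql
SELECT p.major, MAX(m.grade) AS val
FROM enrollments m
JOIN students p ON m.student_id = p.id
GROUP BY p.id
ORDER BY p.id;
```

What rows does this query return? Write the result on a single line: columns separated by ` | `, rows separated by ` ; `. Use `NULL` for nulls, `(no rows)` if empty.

Philosophy | NULL ; Art | 81 ; Physics | 99 ; Art | NULL

Join each enrollments row to its students via student_id.
Group joined rows by students.id; compute MAX(m.grade) per group.
  2: ids {10} → MAX(m.grade)=NULL
  3: ids {5, 7} → MAX(m.grade)=81
  4: ids {1, 2, 3, 6, 8, 9, 11} → MAX(m.grade)=99
  5: ids {4} → MAX(m.grade)=NULL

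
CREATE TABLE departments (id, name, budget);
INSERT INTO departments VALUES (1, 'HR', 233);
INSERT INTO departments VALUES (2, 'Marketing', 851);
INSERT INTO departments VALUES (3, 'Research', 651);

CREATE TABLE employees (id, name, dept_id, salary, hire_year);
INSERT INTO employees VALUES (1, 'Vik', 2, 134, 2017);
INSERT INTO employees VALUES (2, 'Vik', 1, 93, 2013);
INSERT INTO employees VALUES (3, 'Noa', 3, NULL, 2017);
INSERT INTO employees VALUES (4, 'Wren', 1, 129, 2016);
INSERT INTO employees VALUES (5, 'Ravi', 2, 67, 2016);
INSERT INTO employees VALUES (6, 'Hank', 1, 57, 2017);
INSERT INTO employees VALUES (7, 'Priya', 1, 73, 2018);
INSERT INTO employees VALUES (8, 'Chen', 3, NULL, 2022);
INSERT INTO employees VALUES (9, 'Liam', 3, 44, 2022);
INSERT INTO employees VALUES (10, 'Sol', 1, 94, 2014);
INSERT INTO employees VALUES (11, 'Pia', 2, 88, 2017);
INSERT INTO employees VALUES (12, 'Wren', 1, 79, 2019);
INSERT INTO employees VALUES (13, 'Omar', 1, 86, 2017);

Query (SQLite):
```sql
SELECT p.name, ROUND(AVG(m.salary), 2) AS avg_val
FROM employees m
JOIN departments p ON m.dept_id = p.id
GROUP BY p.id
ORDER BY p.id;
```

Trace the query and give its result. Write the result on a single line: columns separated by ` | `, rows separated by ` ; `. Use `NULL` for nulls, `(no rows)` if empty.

HR | 87.29 ; Marketing | 96.33 ; Research | 44

Join each employees row to its departments via dept_id.
Group joined rows by departments.id; compute ROUND(AVG(m.salary), 2) per group.
  1: ids {2, 4, 6, 7, 10, 12, 13} → ROUND(AVG(m.salary), 2)=87.29
  2: ids {1, 5, 11} → ROUND(AVG(m.salary), 2)=96.33
  3: ids {3, 8, 9} → ROUND(AVG(m.salary), 2)=44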